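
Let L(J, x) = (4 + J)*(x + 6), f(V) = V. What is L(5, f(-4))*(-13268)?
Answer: -238824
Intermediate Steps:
L(J, x) = (4 + J)*(6 + x)
L(5, f(-4))*(-13268) = (24 + 4*(-4) + 6*5 + 5*(-4))*(-13268) = (24 - 16 + 30 - 20)*(-13268) = 18*(-13268) = -238824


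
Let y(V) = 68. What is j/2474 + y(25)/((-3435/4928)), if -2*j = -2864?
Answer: -412064188/4249095 ≈ -96.977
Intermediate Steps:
j = 1432 (j = -1/2*(-2864) = 1432)
j/2474 + y(25)/((-3435/4928)) = 1432/2474 + 68/((-3435/4928)) = 1432*(1/2474) + 68/((-3435*1/4928)) = 716/1237 + 68/(-3435/4928) = 716/1237 + 68*(-4928/3435) = 716/1237 - 335104/3435 = -412064188/4249095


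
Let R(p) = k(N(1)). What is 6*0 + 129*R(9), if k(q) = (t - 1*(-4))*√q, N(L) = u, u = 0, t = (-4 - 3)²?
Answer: 0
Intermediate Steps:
t = 49 (t = (-7)² = 49)
N(L) = 0
k(q) = 53*√q (k(q) = (49 - 1*(-4))*√q = (49 + 4)*√q = 53*√q)
R(p) = 0 (R(p) = 53*√0 = 53*0 = 0)
6*0 + 129*R(9) = 6*0 + 129*0 = 0 + 0 = 0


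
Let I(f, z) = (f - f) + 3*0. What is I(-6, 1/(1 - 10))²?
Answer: 0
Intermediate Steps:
I(f, z) = 0 (I(f, z) = 0 + 0 = 0)
I(-6, 1/(1 - 10))² = 0² = 0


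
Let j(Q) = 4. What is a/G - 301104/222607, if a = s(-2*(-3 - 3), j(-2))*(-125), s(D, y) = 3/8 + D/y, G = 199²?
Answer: -96143454657/70523678456 ≈ -1.3633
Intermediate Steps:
G = 39601
s(D, y) = 3/8 + D/y (s(D, y) = 3*(⅛) + D/y = 3/8 + D/y)
a = -3375/8 (a = (3/8 - 2*(-3 - 3)/4)*(-125) = (3/8 - 2*(-6)*(¼))*(-125) = (3/8 + 12*(¼))*(-125) = (3/8 + 3)*(-125) = (27/8)*(-125) = -3375/8 ≈ -421.88)
a/G - 301104/222607 = -3375/8/39601 - 301104/222607 = -3375/8*1/39601 - 301104*1/222607 = -3375/316808 - 301104/222607 = -96143454657/70523678456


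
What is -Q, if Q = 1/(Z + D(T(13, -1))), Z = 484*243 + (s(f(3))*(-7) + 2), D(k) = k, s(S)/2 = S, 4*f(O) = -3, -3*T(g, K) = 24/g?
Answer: -26/3058221 ≈ -8.5017e-6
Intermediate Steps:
T(g, K) = -8/g
f(O) = -¾ (f(O) = (¼)*(-3) = -¾)
s(S) = 2*S
Z = 235249/2 (Z = 484*243 + ((2*(-¾))*(-7) + 2) = 117612 + (-3/2*(-7) + 2) = 117612 + (21/2 + 2) = 117612 + 25/2 = 235249/2 ≈ 1.1762e+5)
Q = 26/3058221 (Q = 1/(235249/2 - 8/13) = 1/(3058221/26) = 26/3058221 ≈ 8.5017e-6)
-Q = -1*26/3058221 = -26/3058221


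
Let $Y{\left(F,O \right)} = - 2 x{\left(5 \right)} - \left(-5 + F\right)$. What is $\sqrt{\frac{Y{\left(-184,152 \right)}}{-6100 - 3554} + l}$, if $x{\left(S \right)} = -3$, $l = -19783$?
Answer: $\frac{i \sqrt{204863540462}}{3218} \approx 140.65 i$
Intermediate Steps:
$Y{\left(F,O \right)} = 11 - F$ ($Y{\left(F,O \right)} = \left(-2\right) \left(-3\right) - \left(-5 + F\right) = 6 - \left(-5 + F\right) = 11 - F$)
$\sqrt{\frac{Y{\left(-184,152 \right)}}{-6100 - 3554} + l} = \sqrt{\frac{11 - -184}{-6100 - 3554} - 19783} = \sqrt{\frac{11 + 184}{-9654} - 19783} = \sqrt{195 \left(- \frac{1}{9654}\right) - 19783} = \sqrt{- \frac{65}{3218} - 19783} = \sqrt{- \frac{63661759}{3218}} = \frac{i \sqrt{204863540462}}{3218}$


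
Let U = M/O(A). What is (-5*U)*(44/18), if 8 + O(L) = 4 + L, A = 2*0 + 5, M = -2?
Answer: 220/9 ≈ 24.444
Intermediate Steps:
A = 5 (A = 0 + 5 = 5)
O(L) = -4 + L (O(L) = -8 + (4 + L) = -4 + L)
U = -2 (U = -2/(-4 + 5) = -2/1 = -2*1 = -2)
(-5*U)*(44/18) = (-5*(-2))*(44/18) = 10*(44*(1/18)) = 10*(22/9) = 220/9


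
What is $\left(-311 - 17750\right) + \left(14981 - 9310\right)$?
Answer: $-12390$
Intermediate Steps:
$\left(-311 - 17750\right) + \left(14981 - 9310\right) = -18061 + \left(14981 - 9310\right) = -18061 + 5671 = -12390$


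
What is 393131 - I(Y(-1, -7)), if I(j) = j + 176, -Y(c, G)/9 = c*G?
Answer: 393018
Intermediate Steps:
Y(c, G) = -9*G*c (Y(c, G) = -9*c*G = -9*G*c)
I(j) = 176 + j
393131 - I(Y(-1, -7)) = 393131 - (176 - 9*(-7)*(-1)) = 393131 - (176 - 63) = 393131 - 1*113 = 393131 - 113 = 393018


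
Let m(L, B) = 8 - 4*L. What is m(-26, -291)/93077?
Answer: 112/93077 ≈ 0.0012033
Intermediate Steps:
m(-26, -291)/93077 = (8 - 4*(-26))/93077 = (8 + 104)*(1/93077) = 112*(1/93077) = 112/93077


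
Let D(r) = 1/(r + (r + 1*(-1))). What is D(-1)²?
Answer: ⅑ ≈ 0.11111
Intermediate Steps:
D(r) = 1/(-1 + 2*r) (D(r) = 1/(r + (r - 1)) = 1/(r + (-1 + r)) = 1/(-1 + 2*r))
D(-1)² = (1/(-1 + 2*(-1)))² = (1/(-1 - 2))² = (1/(-3))² = (-⅓)² = ⅑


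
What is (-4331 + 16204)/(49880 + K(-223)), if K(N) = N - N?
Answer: 11873/49880 ≈ 0.23803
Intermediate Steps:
K(N) = 0
(-4331 + 16204)/(49880 + K(-223)) = (-4331 + 16204)/(49880 + 0) = 11873/49880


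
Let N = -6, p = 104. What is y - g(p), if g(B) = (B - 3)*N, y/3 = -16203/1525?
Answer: 875541/1525 ≈ 574.13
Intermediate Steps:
y = -48609/1525 (y = 3*(-16203/1525) = -48609/1525 ≈ -31.875)
g(B) = 18 - 6*B (g(B) = (B - 3)*(-6) = (-3 + B)*(-6) = 18 - 6*B)
y - g(p) = -48609/1525 - (18 - 6*104) = -48609/1525 - (18 - 624) = -48609/1525 - 1*(-606) = -48609/1525 + 606 = 875541/1525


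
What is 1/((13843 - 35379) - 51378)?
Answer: -1/72914 ≈ -1.3715e-5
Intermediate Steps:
1/((13843 - 35379) - 51378) = 1/(-21536 - 51378) = 1/(-72914) = -1/72914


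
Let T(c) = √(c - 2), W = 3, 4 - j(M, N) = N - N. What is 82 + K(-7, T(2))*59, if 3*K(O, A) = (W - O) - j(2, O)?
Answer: 200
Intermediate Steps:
j(M, N) = 4 (j(M, N) = 4 - (N - N) = 4 - 1*0 = 4 + 0 = 4)
T(c) = √(-2 + c)
K(O, A) = -⅓ - O/3 (K(O, A) = ((3 - O) - 1*4)/3 = ((3 - O) - 4)/3 = (-1 - O)/3 = -⅓ - O/3)
82 + K(-7, T(2))*59 = 82 + (-⅓ - ⅓*(-7))*59 = 82 + (-⅓ + 7/3)*59 = 82 + 2*59 = 82 + 118 = 200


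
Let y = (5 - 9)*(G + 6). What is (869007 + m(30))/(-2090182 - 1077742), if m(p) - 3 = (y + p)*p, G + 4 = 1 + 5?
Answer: -434475/1583962 ≈ -0.27430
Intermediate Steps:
G = 2 (G = -4 + (1 + 5) = -4 + 6 = 2)
y = -32 (y = (5 - 9)*(2 + 6) = -4*8 = -32)
m(p) = 3 + p*(-32 + p) (m(p) = 3 + (-32 + p)*p = 3 + p*(-32 + p))
(869007 + m(30))/(-2090182 - 1077742) = (869007 + (3 + 30² - 32*30))/(-2090182 - 1077742) = (869007 + (3 + 900 - 960))/(-3167924) = (869007 - 57)*(-1/3167924) = 868950*(-1/3167924) = -434475/1583962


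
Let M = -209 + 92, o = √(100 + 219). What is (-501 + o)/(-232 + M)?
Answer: 501/349 - √319/349 ≈ 1.3844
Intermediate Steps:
o = √319 ≈ 17.861
M = -117
(-501 + o)/(-232 + M) = (-501 + √319)/(-232 - 117) = (-501 + √319)/(-349) = (-501 + √319)*(-1/349) = 501/349 - √319/349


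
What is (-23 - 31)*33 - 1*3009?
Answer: -4791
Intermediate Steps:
(-23 - 31)*33 - 1*3009 = -54*33 - 3009 = -1782 - 3009 = -4791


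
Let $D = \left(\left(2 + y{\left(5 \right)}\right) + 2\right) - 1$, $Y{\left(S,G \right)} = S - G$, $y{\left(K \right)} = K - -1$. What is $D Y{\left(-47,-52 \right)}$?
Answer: $45$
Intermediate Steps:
$y{\left(K \right)} = 1 + K$ ($y{\left(K \right)} = K + 1 = 1 + K$)
$D = 9$ ($D = \left(\left(2 + \left(1 + 5\right)\right) + 2\right) - 1 = \left(\left(2 + 6\right) + 2\right) - 1 = \left(8 + 2\right) - 1 = 10 - 1 = 9$)
$D Y{\left(-47,-52 \right)} = 9 \left(-47 - -52\right) = 9 \left(-47 + 52\right) = 9 \cdot 5 = 45$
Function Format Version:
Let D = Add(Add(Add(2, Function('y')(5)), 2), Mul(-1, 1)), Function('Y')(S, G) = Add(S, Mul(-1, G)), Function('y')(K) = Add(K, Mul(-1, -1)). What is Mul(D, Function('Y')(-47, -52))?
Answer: 45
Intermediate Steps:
Function('y')(K) = Add(1, K) (Function('y')(K) = Add(K, 1) = Add(1, K))
D = 9 (D = Add(Add(Add(2, Add(1, 5)), 2), Mul(-1, 1)) = Add(Add(Add(2, 6), 2), -1) = Add(Add(8, 2), -1) = Add(10, -1) = 9)
Mul(D, Function('Y')(-47, -52)) = Mul(9, Add(-47, Mul(-1, -52))) = Mul(9, Add(-47, 52)) = Mul(9, 5) = 45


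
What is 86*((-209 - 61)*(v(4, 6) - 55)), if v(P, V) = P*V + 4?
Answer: 626940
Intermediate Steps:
v(P, V) = 4 + P*V
86*((-209 - 61)*(v(4, 6) - 55)) = 86*((-209 - 61)*((4 + 4*6) - 55)) = 86*(-270*((4 + 24) - 55)) = 86*(-270*(28 - 55)) = 86*(-270*(-27)) = 86*7290 = 626940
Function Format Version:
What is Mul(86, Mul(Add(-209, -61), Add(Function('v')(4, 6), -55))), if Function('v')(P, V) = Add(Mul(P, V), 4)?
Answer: 626940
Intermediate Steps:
Function('v')(P, V) = Add(4, Mul(P, V))
Mul(86, Mul(Add(-209, -61), Add(Function('v')(4, 6), -55))) = Mul(86, Mul(Add(-209, -61), Add(Add(4, Mul(4, 6)), -55))) = Mul(86, Mul(-270, Add(Add(4, 24), -55))) = Mul(86, Mul(-270, Add(28, -55))) = Mul(86, Mul(-270, -27)) = Mul(86, 7290) = 626940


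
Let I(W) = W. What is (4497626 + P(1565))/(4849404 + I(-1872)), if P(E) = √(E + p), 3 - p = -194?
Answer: 2248813/2423766 + √1762/4847532 ≈ 0.92783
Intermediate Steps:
p = 197 (p = 3 - 1*(-194) = 3 + 194 = 197)
P(E) = √(197 + E) (P(E) = √(E + 197) = √(197 + E))
(4497626 + P(1565))/(4849404 + I(-1872)) = (4497626 + √(197 + 1565))/(4849404 - 1872) = (4497626 + √1762)/4847532 = (4497626 + √1762)*(1/4847532) = 2248813/2423766 + √1762/4847532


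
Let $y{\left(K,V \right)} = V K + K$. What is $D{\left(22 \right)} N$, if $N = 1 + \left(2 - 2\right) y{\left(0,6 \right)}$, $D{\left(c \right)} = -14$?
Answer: $-14$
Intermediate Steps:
$y{\left(K,V \right)} = K + K V$ ($y{\left(K,V \right)} = K V + K = K + K V$)
$N = 1$ ($N = 1 + \left(2 - 2\right) 0 \left(1 + 6\right) = 1 + 0 \cdot 0 \cdot 7 = 1 + 0 \cdot 0 = 1 + 0 = 1$)
$D{\left(22 \right)} N = \left(-14\right) 1 = -14$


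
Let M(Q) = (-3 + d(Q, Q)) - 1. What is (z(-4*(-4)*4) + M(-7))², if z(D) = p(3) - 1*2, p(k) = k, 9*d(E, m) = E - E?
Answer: 9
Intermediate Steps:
d(E, m) = 0 (d(E, m) = (E - E)/9 = (⅑)*0 = 0)
z(D) = 1 (z(D) = 3 - 1*2 = 3 - 2 = 1)
M(Q) = -4 (M(Q) = (-3 + 0) - 1 = -3 - 1 = -4)
(z(-4*(-4)*4) + M(-7))² = (1 - 4)² = (-3)² = 9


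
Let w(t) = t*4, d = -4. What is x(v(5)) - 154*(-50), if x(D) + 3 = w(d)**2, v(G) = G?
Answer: 7953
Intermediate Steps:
w(t) = 4*t
x(D) = 253 (x(D) = -3 + (4*(-4))**2 = -3 + (-16)**2 = -3 + 256 = 253)
x(v(5)) - 154*(-50) = 253 - 154*(-50) = 253 + 7700 = 7953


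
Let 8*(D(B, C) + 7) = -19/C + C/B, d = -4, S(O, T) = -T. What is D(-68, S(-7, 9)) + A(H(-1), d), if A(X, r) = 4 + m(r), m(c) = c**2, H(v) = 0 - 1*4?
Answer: 65021/4896 ≈ 13.280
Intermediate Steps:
D(B, C) = -7 - 19/(8*C) + C/(8*B) (D(B, C) = -7 + (-19/C + C/B)/8 = -7 + (-19/(8*C) + C/(8*B)) = -7 - 19/(8*C) + C/(8*B))
H(v) = -4 (H(v) = 0 - 4 = -4)
A(X, r) = 4 + r**2
D(-68, S(-7, 9)) + A(H(-1), d) = (-7 - 19/(8*((-1*9))) + (1/8)*(-1*9)/(-68)) + (4 + (-4)**2) = (-7 - 19/8/(-9) + (1/8)*(-9)*(-1/68)) + (4 + 16) = (-7 - 19/8*(-1/9) + 9/544) + 20 = (-7 + 19/72 + 9/544) + 20 = -32899/4896 + 20 = 65021/4896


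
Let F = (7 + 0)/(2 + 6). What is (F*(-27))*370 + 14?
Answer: -34909/4 ≈ -8727.3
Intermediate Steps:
F = 7/8 ≈ 0.87500
(F*(-27))*370 + 14 = ((7/8)*(-27))*370 + 14 = -189/8*370 + 14 = -34965/4 + 14 = -34909/4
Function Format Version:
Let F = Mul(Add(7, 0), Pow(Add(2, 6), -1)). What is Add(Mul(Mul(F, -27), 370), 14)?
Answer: Rational(-34909, 4) ≈ -8727.3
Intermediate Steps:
F = Rational(7, 8) (F = Mul(7, Pow(8, -1)) = Mul(7, Rational(1, 8)) = Rational(7, 8) ≈ 0.87500)
Add(Mul(Mul(F, -27), 370), 14) = Add(Mul(Mul(Rational(7, 8), -27), 370), 14) = Add(Mul(Rational(-189, 8), 370), 14) = Add(Rational(-34965, 4), 14) = Rational(-34909, 4)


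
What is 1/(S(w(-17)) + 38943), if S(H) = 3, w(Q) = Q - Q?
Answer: 1/38946 ≈ 2.5677e-5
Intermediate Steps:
w(Q) = 0
1/(S(w(-17)) + 38943) = 1/(3 + 38943) = 1/38946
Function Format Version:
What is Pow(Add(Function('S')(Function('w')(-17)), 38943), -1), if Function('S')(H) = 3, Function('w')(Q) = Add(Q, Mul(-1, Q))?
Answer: Rational(1, 38946) ≈ 2.5677e-5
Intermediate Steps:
Function('w')(Q) = 0
Pow(Add(Function('S')(Function('w')(-17)), 38943), -1) = Pow(Add(3, 38943), -1) = Pow(38946, -1) = Rational(1, 38946)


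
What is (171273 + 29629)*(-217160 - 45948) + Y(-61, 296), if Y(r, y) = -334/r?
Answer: -3224394328042/61 ≈ -5.2859e+10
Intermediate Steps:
(171273 + 29629)*(-217160 - 45948) + Y(-61, 296) = (171273 + 29629)*(-217160 - 45948) - 334/(-61) = 200902*(-263108) - 334*(-1/61) = -52858923416 + 334/61 = -3224394328042/61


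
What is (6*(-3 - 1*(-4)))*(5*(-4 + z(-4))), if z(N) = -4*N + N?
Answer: 240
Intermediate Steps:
z(N) = -3*N
(6*(-3 - 1*(-4)))*(5*(-4 + z(-4))) = (6*(-3 - 1*(-4)))*(5*(-4 - 3*(-4))) = (6*(-3 + 4))*(5*(-4 + 12)) = (6*1)*(5*8) = 6*40 = 240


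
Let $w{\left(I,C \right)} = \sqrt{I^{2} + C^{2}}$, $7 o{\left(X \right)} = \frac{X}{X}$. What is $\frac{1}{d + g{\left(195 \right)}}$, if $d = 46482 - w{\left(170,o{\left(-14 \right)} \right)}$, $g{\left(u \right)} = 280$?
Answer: $\frac{2291338}{107146131455} + \frac{7 \sqrt{1416101}}{107146131455} \approx 2.1463 \cdot 10^{-5}$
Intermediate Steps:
$o{\left(X \right)} = \frac{1}{7}$ ($o{\left(X \right)} = \frac{X \frac{1}{X}}{7} = \frac{1}{7} \cdot 1 = \frac{1}{7}$)
$w{\left(I,C \right)} = \sqrt{C^{2} + I^{2}}$
$d = 46482 - \frac{\sqrt{1416101}}{7}$ ($d = 46482 - \sqrt{\left(\frac{1}{7}\right)^{2} + 170^{2}} = 46482 - \sqrt{\frac{1}{49} + 28900} = 46482 - \sqrt{\frac{1416101}{49}} = 46482 - \frac{\sqrt{1416101}}{7} \approx 46312.0$)
$\frac{1}{d + g{\left(195 \right)}} = \frac{1}{\left(46482 - \frac{\sqrt{1416101}}{7}\right) + 280} = \frac{1}{46762 - \frac{\sqrt{1416101}}{7}}$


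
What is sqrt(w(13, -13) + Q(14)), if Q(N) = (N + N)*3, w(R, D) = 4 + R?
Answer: sqrt(101) ≈ 10.050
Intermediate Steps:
Q(N) = 6*N (Q(N) = (2*N)*3 = 6*N)
sqrt(w(13, -13) + Q(14)) = sqrt((4 + 13) + 6*14) = sqrt(17 + 84) = sqrt(101)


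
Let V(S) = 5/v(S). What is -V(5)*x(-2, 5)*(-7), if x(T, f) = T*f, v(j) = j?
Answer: -70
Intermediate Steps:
V(S) = 5/S
-V(5)*x(-2, 5)*(-7) = -(5/5)*(-2*5)*(-7) = -(5*(⅕))*(-10)*(-7) = -1*(-10)*(-7) = -(-10)*(-7) = -1*70 = -70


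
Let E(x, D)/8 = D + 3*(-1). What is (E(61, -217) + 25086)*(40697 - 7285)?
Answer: 779368312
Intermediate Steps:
E(x, D) = -24 + 8*D (E(x, D) = 8*(D + 3*(-1)) = 8*(D - 3) = 8*(-3 + D) = -24 + 8*D)
(E(61, -217) + 25086)*(40697 - 7285) = ((-24 + 8*(-217)) + 25086)*(40697 - 7285) = ((-24 - 1736) + 25086)*33412 = (-1760 + 25086)*33412 = 23326*33412 = 779368312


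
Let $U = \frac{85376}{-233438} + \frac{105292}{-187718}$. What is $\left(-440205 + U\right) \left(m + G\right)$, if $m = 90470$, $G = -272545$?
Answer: $\frac{878058971821829979825}{10955128621} \approx 8.0151 \cdot 10^{10}$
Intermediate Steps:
$U = - \frac{10151441466}{10955128621}$ ($U = 85376 \left(- \frac{1}{233438}\right) + 105292 \left(- \frac{1}{187718}\right) = - \frac{42688}{116719} - \frac{52646}{93859} = - \frac{10151441466}{10955128621} \approx -0.92664$)
$\left(-440205 + U\right) \left(m + G\right) = \left(-440205 - \frac{10151441466}{10955128621}\right) \left(90470 - 272545\right) = \left(- \frac{4822512546048771}{10955128621}\right) \left(-182075\right) = \frac{878058971821829979825}{10955128621}$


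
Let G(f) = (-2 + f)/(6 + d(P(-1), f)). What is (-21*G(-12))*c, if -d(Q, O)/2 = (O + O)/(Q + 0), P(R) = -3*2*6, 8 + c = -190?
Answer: -12474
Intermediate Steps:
c = -198 (c = -8 - 190 = -198)
P(R) = -36 (P(R) = -6*6 = -36)
d(Q, O) = -4*O/Q (d(Q, O) = -2*(O + O)/(Q + 0) = -2*2*O/Q = -4*O/Q)
G(f) = (-2 + f)/(6 + f/9) (G(f) = (-2 + f)/(6 - 4*f/(-36)) = (-2 + f)/(6 - 4*f*(-1/36)) = (-2 + f)/(6 + f/9))
(-21*G(-12))*c = -189*(-2 - 12)/(54 - 12)*(-198) = -189*(-14)/42*(-198) = -21*(-3)*(-198) = 63*(-198) = -12474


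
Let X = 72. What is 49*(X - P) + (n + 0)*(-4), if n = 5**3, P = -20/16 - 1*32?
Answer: 18629/4 ≈ 4657.3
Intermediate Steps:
P = -133/4 (P = -20*1/16 - 32 = -5/4 - 32 = -133/4 ≈ -33.250)
n = 125
49*(X - P) + (n + 0)*(-4) = 49*(72 - 1*(-133/4)) + (125 + 0)*(-4) = 49*(72 + 133/4) + 125*(-4) = 49*(421/4) - 500 = 20629/4 - 500 = 18629/4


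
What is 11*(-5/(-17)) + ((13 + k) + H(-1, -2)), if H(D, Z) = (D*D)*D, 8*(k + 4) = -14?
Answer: 645/68 ≈ 9.4853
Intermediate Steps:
k = -23/4 (k = -4 + (⅛)*(-14) = -4 - 7/4 = -23/4 ≈ -5.7500)
H(D, Z) = D³ (H(D, Z) = D²*D = D³)
11*(-5/(-17)) + ((13 + k) + H(-1, -2)) = 11*(-5/(-17)) + ((13 - 23/4) + (-1)³) = 11*(-5*(-1/17)) + (29/4 - 1) = 11*(5/17) + 25/4 = 55/17 + 25/4 = 645/68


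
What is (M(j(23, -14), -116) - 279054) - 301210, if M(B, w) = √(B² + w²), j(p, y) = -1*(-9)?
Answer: -580264 + √13537 ≈ -5.8015e+5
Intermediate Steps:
j(p, y) = 9
(M(j(23, -14), -116) - 279054) - 301210 = (√(9² + (-116)²) - 279054) - 301210 = (√(81 + 13456) - 279054) - 301210 = (√13537 - 279054) - 301210 = (-279054 + √13537) - 301210 = -580264 + √13537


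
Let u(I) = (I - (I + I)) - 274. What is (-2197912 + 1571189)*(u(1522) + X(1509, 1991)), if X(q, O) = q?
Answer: 179869501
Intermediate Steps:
u(I) = -274 - I (u(I) = (I - 2*I) - 274 = -I - 274 = -274 - I)
(-2197912 + 1571189)*(u(1522) + X(1509, 1991)) = (-2197912 + 1571189)*((-274 - 1*1522) + 1509) = -626723*((-274 - 1522) + 1509) = -626723*(-1796 + 1509) = -626723*(-287) = 179869501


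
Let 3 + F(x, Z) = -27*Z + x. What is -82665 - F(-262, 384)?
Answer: -72032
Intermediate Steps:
F(x, Z) = -3 + x - 27*Z (F(x, Z) = -3 + (-27*Z + x) = -3 + (x - 27*Z) = -3 + x - 27*Z)
-82665 - F(-262, 384) = -82665 - (-3 - 262 - 27*384) = -82665 - (-3 - 262 - 10368) = -82665 - 1*(-10633) = -82665 + 10633 = -72032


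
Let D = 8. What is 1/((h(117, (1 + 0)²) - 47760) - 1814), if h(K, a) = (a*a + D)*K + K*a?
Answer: -1/48404 ≈ -2.0659e-5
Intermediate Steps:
h(K, a) = K*a + K*(8 + a²) (h(K, a) = (a*a + 8)*K + K*a = (a² + 8)*K + K*a = (8 + a²)*K + K*a = K*(8 + a²) + K*a = K*a + K*(8 + a²))
1/((h(117, (1 + 0)²) - 47760) - 1814) = 1/((117*(8 + (1 + 0)² + ((1 + 0)²)²) - 47760) - 1814) = 1/((117*(8 + 1² + (1²)²) - 47760) - 1814) = 1/((117*(8 + 1 + 1²) - 47760) - 1814) = 1/((117*(8 + 1 + 1) - 47760) - 1814) = 1/((117*10 - 47760) - 1814) = 1/((1170 - 47760) - 1814) = 1/(-46590 - 1814) = 1/(-48404) = -1/48404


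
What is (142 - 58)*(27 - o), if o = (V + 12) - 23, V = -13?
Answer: 4284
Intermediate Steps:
o = -24 (o = (-13 + 12) - 23 = -1 - 23 = -24)
(142 - 58)*(27 - o) = (142 - 58)*(27 - 1*(-24)) = 84*(27 + 24) = 84*51 = 4284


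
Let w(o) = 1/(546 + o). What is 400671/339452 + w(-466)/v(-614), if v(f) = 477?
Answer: 3822486203/3238372080 ≈ 1.1804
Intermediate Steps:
400671/339452 + w(-466)/v(-614) = 400671/339452 + 1/((546 - 466)*477) = 400671*(1/339452) + (1/477)/80 = 400671/339452 + (1/80)*(1/477) = 400671/339452 + 1/38160 = 3822486203/3238372080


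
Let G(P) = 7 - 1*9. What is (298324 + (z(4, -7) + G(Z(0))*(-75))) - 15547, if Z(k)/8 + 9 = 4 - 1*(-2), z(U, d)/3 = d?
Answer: 282906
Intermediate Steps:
z(U, d) = 3*d
Z(k) = -24 (Z(k) = -72 + 8*(4 - 1*(-2)) = -72 + 8*(4 + 2) = -72 + 8*6 = -72 + 48 = -24)
G(P) = -2 (G(P) = 7 - 9 = -2)
(298324 + (z(4, -7) + G(Z(0))*(-75))) - 15547 = (298324 + (3*(-7) - 2*(-75))) - 15547 = (298324 + (-21 + 150)) - 15547 = (298324 + 129) - 15547 = 298453 - 15547 = 282906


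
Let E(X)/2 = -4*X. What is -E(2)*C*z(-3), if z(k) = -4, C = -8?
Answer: 512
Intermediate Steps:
E(X) = -8*X (E(X) = 2*(-4*X) = -8*X)
-E(2)*C*z(-3) = --8*2*(-8)*(-4) = -(-16*(-8))*(-4) = -128*(-4) = -1*(-512) = 512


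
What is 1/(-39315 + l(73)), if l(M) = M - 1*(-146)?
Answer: -1/39096 ≈ -2.5578e-5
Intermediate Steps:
l(M) = 146 + M (l(M) = M + 146 = 146 + M)
1/(-39315 + l(73)) = 1/(-39315 + (146 + 73)) = 1/(-39315 + 219) = 1/(-39096) = -1/39096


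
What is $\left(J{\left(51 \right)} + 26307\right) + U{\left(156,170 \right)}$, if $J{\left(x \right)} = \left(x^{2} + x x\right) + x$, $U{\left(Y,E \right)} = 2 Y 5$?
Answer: $33120$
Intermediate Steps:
$U{\left(Y,E \right)} = 10 Y$
$J{\left(x \right)} = x + 2 x^{2}$ ($J{\left(x \right)} = \left(x^{2} + x^{2}\right) + x = 2 x^{2} + x = x + 2 x^{2}$)
$\left(J{\left(51 \right)} + 26307\right) + U{\left(156,170 \right)} = \left(51 \left(1 + 2 \cdot 51\right) + 26307\right) + 10 \cdot 156 = \left(51 \left(1 + 102\right) + 26307\right) + 1560 = \left(51 \cdot 103 + 26307\right) + 1560 = \left(5253 + 26307\right) + 1560 = 31560 + 1560 = 33120$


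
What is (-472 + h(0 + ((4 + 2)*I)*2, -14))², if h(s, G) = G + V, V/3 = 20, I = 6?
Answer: 181476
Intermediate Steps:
V = 60 (V = 3*20 = 60)
h(s, G) = 60 + G (h(s, G) = G + 60 = 60 + G)
(-472 + h(0 + ((4 + 2)*I)*2, -14))² = (-472 + (60 - 14))² = (-472 + 46)² = (-426)² = 181476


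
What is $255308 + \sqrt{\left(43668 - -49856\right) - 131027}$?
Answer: $255308 + 9 i \sqrt{463} \approx 2.5531 \cdot 10^{5} + 193.66 i$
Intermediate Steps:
$255308 + \sqrt{\left(43668 - -49856\right) - 131027} = 255308 + \sqrt{\left(43668 + 49856\right) - 131027} = 255308 + \sqrt{93524 - 131027} = 255308 + \sqrt{-37503} = 255308 + 9 i \sqrt{463}$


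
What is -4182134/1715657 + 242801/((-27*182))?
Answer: -33624172441/648518346 ≈ -51.848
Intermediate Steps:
-4182134/1715657 + 242801/((-27*182)) = -4182134*1/1715657 + 242801/(-4914) = -4182134/1715657 + 242801*(-1/4914) = -4182134/1715657 - 18677/378 = -33624172441/648518346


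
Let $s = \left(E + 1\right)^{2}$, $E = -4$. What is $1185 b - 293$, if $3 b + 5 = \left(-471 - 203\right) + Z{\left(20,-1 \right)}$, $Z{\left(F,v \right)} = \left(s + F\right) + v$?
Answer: $-257438$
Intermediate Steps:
$s = 9$ ($s = \left(-4 + 1\right)^{2} = \left(-3\right)^{2} = 9$)
$Z{\left(F,v \right)} = 9 + F + v$ ($Z{\left(F,v \right)} = \left(9 + F\right) + v = 9 + F + v$)
$b = -217$ ($b = - \frac{5}{3} + \frac{\left(-471 - 203\right) + \left(9 + 20 - 1\right)}{3} = - \frac{5}{3} + \frac{-674 + 28}{3} = - \frac{5}{3} + \frac{1}{3} \left(-646\right) = - \frac{5}{3} - \frac{646}{3} = -217$)
$1185 b - 293 = 1185 \left(-217\right) - 293 = -257145 - 293 = -257438$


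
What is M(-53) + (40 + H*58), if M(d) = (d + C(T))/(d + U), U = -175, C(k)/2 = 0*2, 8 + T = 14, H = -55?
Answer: -718147/228 ≈ -3149.8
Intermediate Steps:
T = 6 (T = -8 + 14 = 6)
C(k) = 0 (C(k) = 2*(0*2) = 2*0 = 0)
M(d) = d/(-175 + d) (M(d) = (d + 0)/(d - 175) = d/(-175 + d))
M(-53) + (40 + H*58) = -53/(-175 - 53) + (40 - 55*58) = -53/(-228) + (40 - 3190) = -53*(-1/228) - 3150 = 53/228 - 3150 = -718147/228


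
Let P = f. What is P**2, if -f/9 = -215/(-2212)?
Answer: 3744225/4892944 ≈ 0.76523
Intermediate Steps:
f = -1935/2212 (f = -(-1935)/(-2212) = -(-1935)*(-1)/2212 = -9*215/2212 = -1935/2212 ≈ -0.87477)
P = -1935/2212 ≈ -0.87477
P**2 = (-1935/2212)**2 = 3744225/4892944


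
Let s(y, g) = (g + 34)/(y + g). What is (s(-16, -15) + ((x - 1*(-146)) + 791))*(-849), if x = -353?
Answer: -15354165/31 ≈ -4.9530e+5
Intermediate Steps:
s(y, g) = (34 + g)/(g + y)
(s(-16, -15) + ((x - 1*(-146)) + 791))*(-849) = ((34 - 15)/(-15 - 16) + ((-353 - 1*(-146)) + 791))*(-849) = (19/(-31) + ((-353 + 146) + 791))*(-849) = (-1/31*19 + (-207 + 791))*(-849) = (-19/31 + 584)*(-849) = (18085/31)*(-849) = -15354165/31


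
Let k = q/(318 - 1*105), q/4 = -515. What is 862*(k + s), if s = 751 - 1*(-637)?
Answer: 253069408/213 ≈ 1.1881e+6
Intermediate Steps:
q = -2060 (q = 4*(-515) = -2060)
s = 1388 (s = 751 + 637 = 1388)
k = -2060/213 (k = -2060/(318 - 1*105) = -2060/(318 - 105) = -2060/213 ≈ -9.6714)
862*(k + s) = 862*(-2060/213 + 1388) = 862*(293584/213) = 253069408/213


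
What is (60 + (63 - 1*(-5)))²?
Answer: 16384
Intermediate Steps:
(60 + (63 - 1*(-5)))² = (60 + (63 + 5))² = (60 + 68)² = 128² = 16384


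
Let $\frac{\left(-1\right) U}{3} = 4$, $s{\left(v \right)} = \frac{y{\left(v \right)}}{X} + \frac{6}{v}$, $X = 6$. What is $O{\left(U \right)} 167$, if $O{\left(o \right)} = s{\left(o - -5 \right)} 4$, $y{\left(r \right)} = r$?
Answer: $- \frac{28390}{21} \approx -1351.9$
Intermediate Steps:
$s{\left(v \right)} = \frac{6}{v} + \frac{v}{6}$ ($s{\left(v \right)} = \frac{v}{6} + \frac{6}{v} = \frac{6}{v} + \frac{v}{6}$)
$U = -12$ ($U = \left(-3\right) 4 = -12$)
$O{\left(o \right)} = \frac{10}{3} + \frac{24}{5 + o} + \frac{2 o}{3}$ ($O{\left(o \right)} = \left(\frac{6}{o - -5} + \frac{o - -5}{6}\right) 4 = \left(\frac{6}{o + 5} + \frac{o + 5}{6}\right) 4 = \left(\frac{6}{5 + o} + \frac{5 + o}{6}\right) 4 = \left(\frac{6}{5 + o} + \left(\frac{5}{6} + \frac{o}{6}\right)\right) 4 = \left(\frac{5}{6} + \frac{6}{5 + o} + \frac{o}{6}\right) 4 = \frac{10}{3} + \frac{24}{5 + o} + \frac{2 o}{3}$)
$O{\left(U \right)} 167 = \frac{2 \left(36 + \left(5 - 12\right)^{2}\right)}{3 \left(5 - 12\right)} 167 = \frac{2 \left(36 + \left(-7\right)^{2}\right)}{3 \left(-7\right)} 167 = \frac{2}{3} \left(- \frac{1}{7}\right) \left(36 + 49\right) 167 = \frac{2}{3} \left(- \frac{1}{7}\right) 85 \cdot 167 = \left(- \frac{170}{21}\right) 167 = - \frac{28390}{21}$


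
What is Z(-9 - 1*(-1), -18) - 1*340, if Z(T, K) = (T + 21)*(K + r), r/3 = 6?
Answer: -340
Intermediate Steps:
r = 18 (r = 3*6 = 18)
Z(T, K) = (18 + K)*(21 + T) (Z(T, K) = (T + 21)*(K + 18) = (21 + T)*(18 + K) = (18 + K)*(21 + T))
Z(-9 - 1*(-1), -18) - 1*340 = (378 + 18*(-9 - 1*(-1)) + 21*(-18) - 18*(-9 - 1*(-1))) - 1*340 = (378 + 18*(-9 + 1) - 378 - 18*(-9 + 1)) - 340 = (378 + 18*(-8) - 378 - 18*(-8)) - 340 = (378 - 144 - 378 + 144) - 340 = 0 - 340 = -340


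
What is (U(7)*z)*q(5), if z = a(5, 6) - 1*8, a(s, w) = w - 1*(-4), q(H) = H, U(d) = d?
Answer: 70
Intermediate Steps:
a(s, w) = 4 + w (a(s, w) = w + 4 = 4 + w)
z = 2 (z = (4 + 6) - 1*8 = 10 - 8 = 2)
(U(7)*z)*q(5) = (7*2)*5 = 14*5 = 70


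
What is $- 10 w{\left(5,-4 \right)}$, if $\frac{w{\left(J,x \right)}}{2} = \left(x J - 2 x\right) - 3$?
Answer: $300$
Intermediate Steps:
$w{\left(J,x \right)} = -6 - 4 x + 2 J x$ ($w{\left(J,x \right)} = 2 \left(\left(x J - 2 x\right) - 3\right) = 2 \left(\left(J x - 2 x\right) - 3\right) = 2 \left(\left(- 2 x + J x\right) - 3\right) = 2 \left(-3 - 2 x + J x\right) = -6 - 4 x + 2 J x$)
$- 10 w{\left(5,-4 \right)} = - 10 \left(-6 - -16 + 2 \cdot 5 \left(-4\right)\right) = - 10 \left(-6 + 16 - 40\right) = \left(-10\right) \left(-30\right) = 300$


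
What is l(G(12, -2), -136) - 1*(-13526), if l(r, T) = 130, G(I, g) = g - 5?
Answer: 13656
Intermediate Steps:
G(I, g) = -5 + g
l(G(12, -2), -136) - 1*(-13526) = 130 - 1*(-13526) = 130 + 13526 = 13656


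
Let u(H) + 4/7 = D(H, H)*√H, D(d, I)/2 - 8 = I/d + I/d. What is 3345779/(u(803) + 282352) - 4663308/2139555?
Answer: 53881649993855419/5571940948138136 - 163943171*√803/195318919640 ≈ 9.6464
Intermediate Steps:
D(d, I) = 16 + 4*I/d (D(d, I) = 16 + 2*(I/d + I/d) = 16 + 2*(2*I/d) = 16 + 4*I/d)
u(H) = -4/7 + 20*√H (u(H) = -4/7 + (16 + 4*H/H)*√H = -4/7 + (16 + 4)*√H = -4/7 + 20*√H)
3345779/(u(803) + 282352) - 4663308/2139555 = 3345779/((-4/7 + 20*√803) + 282352) - 4663308/2139555 = 3345779/(1976460/7 + 20*√803) - 4663308*1/2139555 = 3345779/(1976460/7 + 20*√803) - 1554436/713185 = -1554436/713185 + 3345779/(1976460/7 + 20*√803)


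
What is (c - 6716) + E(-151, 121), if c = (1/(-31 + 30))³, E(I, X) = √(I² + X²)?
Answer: -6717 + √37442 ≈ -6523.5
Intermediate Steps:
c = -1 (c = (1/(-1))³ = (-1)³ = -1)
(c - 6716) + E(-151, 121) = (-1 - 6716) + √((-151)² + 121²) = -6717 + √(22801 + 14641) = -6717 + √37442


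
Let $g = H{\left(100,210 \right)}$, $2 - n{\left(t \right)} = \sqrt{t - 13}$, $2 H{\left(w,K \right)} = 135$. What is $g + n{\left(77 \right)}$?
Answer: $\frac{123}{2} \approx 61.5$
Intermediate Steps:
$H{\left(w,K \right)} = \frac{135}{2}$ ($H{\left(w,K \right)} = \frac{1}{2} \cdot 135 = \frac{135}{2}$)
$n{\left(t \right)} = 2 - \sqrt{-13 + t}$ ($n{\left(t \right)} = 2 - \sqrt{t - 13} = 2 - \sqrt{-13 + t}$)
$g = \frac{135}{2} \approx 67.5$
$g + n{\left(77 \right)} = \frac{135}{2} + \left(2 - \sqrt{-13 + 77}\right) = \frac{135}{2} + \left(2 - \sqrt{64}\right) = \frac{135}{2} + \left(2 - 8\right) = \frac{135}{2} - 6 = \frac{123}{2}$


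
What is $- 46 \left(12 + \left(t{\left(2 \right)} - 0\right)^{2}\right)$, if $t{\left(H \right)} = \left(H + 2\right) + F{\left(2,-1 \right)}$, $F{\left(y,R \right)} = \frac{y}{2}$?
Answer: $-1702$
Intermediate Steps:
$F{\left(y,R \right)} = \frac{y}{2}$ ($F{\left(y,R \right)} = y \frac{1}{2} = \frac{y}{2}$)
$t{\left(H \right)} = 3 + H$ ($t{\left(H \right)} = \left(H + 2\right) + \frac{1}{2} \cdot 2 = \left(2 + H\right) + 1 = 3 + H$)
$- 46 \left(12 + \left(t{\left(2 \right)} - 0\right)^{2}\right) = - 46 \left(12 + \left(\left(3 + 2\right) - 0\right)^{2}\right) = - 46 \left(12 + \left(5 + 0\right)^{2}\right) = - 46 \left(12 + 5^{2}\right) = - 46 \left(12 + 25\right) = \left(-46\right) 37 = -1702$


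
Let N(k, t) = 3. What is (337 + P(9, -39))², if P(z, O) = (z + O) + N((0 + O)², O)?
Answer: 96100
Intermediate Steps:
P(z, O) = 3 + O + z (P(z, O) = (z + O) + 3 = (O + z) + 3 = 3 + O + z)
(337 + P(9, -39))² = (337 + (3 - 39 + 9))² = (337 - 27)² = 310² = 96100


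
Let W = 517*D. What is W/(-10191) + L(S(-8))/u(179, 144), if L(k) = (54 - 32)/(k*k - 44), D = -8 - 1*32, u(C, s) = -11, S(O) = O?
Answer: 196609/101910 ≈ 1.9292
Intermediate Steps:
D = -40 (D = -8 - 32 = -40)
L(k) = 22/(-44 + k²) (L(k) = 22/(k² - 44) = 22/(-44 + k²))
W = -20680 (W = 517*(-40) = -20680)
W/(-10191) + L(S(-8))/u(179, 144) = -20680/(-10191) + (22/(-44 + (-8)²))/(-11) = -20680*(-1/10191) + (22/(-44 + 64))*(-1/11) = 20680/10191 + (22/20)*(-1/11) = 20680/10191 + (22*(1/20))*(-1/11) = 20680/10191 + (11/10)*(-1/11) = 20680/10191 - ⅒ = 196609/101910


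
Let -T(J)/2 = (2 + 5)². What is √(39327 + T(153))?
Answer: √39229 ≈ 198.06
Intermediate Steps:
T(J) = -98 (T(J) = -2*(2 + 5)² = -2*7² = -2*49 = -98)
√(39327 + T(153)) = √(39327 - 98) = √39229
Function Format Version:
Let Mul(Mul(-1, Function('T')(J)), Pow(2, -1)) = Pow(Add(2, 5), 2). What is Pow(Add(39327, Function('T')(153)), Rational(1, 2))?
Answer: Pow(39229, Rational(1, 2)) ≈ 198.06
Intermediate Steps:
Function('T')(J) = -98 (Function('T')(J) = Mul(-2, Pow(Add(2, 5), 2)) = Mul(-2, Pow(7, 2)) = Mul(-2, 49) = -98)
Pow(Add(39327, Function('T')(153)), Rational(1, 2)) = Pow(Add(39327, -98), Rational(1, 2)) = Pow(39229, Rational(1, 2))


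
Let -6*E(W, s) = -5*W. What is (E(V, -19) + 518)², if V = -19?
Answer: 9078169/36 ≈ 2.5217e+5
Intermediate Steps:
E(W, s) = 5*W/6 (E(W, s) = -(-5)*W/6 = 5*W/6)
(E(V, -19) + 518)² = ((⅚)*(-19) + 518)² = (-95/6 + 518)² = (3013/6)² = 9078169/36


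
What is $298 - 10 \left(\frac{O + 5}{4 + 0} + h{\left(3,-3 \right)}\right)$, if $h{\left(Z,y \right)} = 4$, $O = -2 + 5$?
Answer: $238$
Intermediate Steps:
$O = 3$
$298 - 10 \left(\frac{O + 5}{4 + 0} + h{\left(3,-3 \right)}\right) = 298 - 10 \left(\frac{3 + 5}{4 + 0} + 4\right) = 298 - 10 \left(\frac{8}{4} + 4\right) = 298 - 10 \left(8 \cdot \frac{1}{4} + 4\right) = 298 - 10 \left(2 + 4\right) = 298 - 60 = 238$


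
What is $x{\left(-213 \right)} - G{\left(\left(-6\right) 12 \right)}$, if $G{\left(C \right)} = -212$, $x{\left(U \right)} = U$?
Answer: $-1$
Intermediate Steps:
$x{\left(-213 \right)} - G{\left(\left(-6\right) 12 \right)} = -213 - -212 = -213 + 212 = -1$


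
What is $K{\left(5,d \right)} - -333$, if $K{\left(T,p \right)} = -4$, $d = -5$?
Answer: $329$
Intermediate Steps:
$K{\left(5,d \right)} - -333 = -4 - -333 = -4 + 333 = 329$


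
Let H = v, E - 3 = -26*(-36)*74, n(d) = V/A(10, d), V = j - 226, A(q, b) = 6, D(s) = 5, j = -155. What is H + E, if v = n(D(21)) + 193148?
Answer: 524703/2 ≈ 2.6235e+5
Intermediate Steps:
V = -381 (V = -155 - 226 = -381)
n(d) = -127/2 (n(d) = -381/6 = -381*⅙ = -127/2)
E = 69267 (E = 3 - 26*(-36)*74 = 3 + 936*74 = 3 + 69264 = 69267)
v = 386169/2 (v = -127/2 + 193148 = 386169/2 ≈ 1.9308e+5)
H = 386169/2 ≈ 1.9308e+5
H + E = 386169/2 + 69267 = 524703/2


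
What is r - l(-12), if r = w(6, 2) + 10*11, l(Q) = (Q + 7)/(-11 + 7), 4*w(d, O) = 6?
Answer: 441/4 ≈ 110.25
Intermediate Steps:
w(d, O) = 3/2 (w(d, O) = (¼)*6 = 3/2)
l(Q) = -7/4 - Q/4 (l(Q) = (7 + Q)/(-4) = (7 + Q)*(-¼) = -7/4 - Q/4)
r = 223/2 (r = 3/2 + 10*11 = 3/2 + 110 = 223/2 ≈ 111.50)
r - l(-12) = 223/2 - (-7/4 - ¼*(-12)) = 223/2 - (-7/4 + 3) = 223/2 - 1*5/4 = 223/2 - 5/4 = 441/4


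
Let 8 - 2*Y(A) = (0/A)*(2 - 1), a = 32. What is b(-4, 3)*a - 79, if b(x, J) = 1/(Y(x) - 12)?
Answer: -83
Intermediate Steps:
Y(A) = 4 (Y(A) = 4 - 0/A*(2 - 1)/2 = 4 - 0 = 4 - ½*0 = 4 + 0 = 4)
b(x, J) = -⅛ (b(x, J) = 1/(4 - 12) = 1/(-8) = -⅛)
b(-4, 3)*a - 79 = -⅛*32 - 79 = -4 - 79 = -83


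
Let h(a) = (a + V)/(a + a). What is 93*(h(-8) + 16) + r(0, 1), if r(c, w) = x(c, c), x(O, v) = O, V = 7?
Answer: 23901/16 ≈ 1493.8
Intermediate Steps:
r(c, w) = c
h(a) = (7 + a)/(2*a) (h(a) = (a + 7)/(a + a) = (7 + a)/((2*a)) = (7 + a)*(1/(2*a)) = (7 + a)/(2*a))
93*(h(-8) + 16) + r(0, 1) = 93*((½)*(7 - 8)/(-8) + 16) + 0 = 93*((½)*(-⅛)*(-1) + 16) + 0 = 93*(1/16 + 16) + 0 = 93*(257/16) + 0 = 23901/16 + 0 = 23901/16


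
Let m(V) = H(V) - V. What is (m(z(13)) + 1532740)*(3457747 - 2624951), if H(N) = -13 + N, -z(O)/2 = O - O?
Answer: 1276448914692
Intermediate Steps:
z(O) = 0 (z(O) = -2*(O - O) = -2*0 = 0)
m(V) = -13 (m(V) = (-13 + V) - V = -13)
(m(z(13)) + 1532740)*(3457747 - 2624951) = (-13 + 1532740)*(3457747 - 2624951) = 1532727*832796 = 1276448914692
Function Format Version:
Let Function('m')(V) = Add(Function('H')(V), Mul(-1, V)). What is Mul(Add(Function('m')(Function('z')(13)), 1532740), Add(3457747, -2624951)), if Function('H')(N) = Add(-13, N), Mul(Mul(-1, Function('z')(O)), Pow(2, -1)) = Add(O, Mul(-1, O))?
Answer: 1276448914692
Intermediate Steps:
Function('z')(O) = 0 (Function('z')(O) = Mul(-2, Add(O, Mul(-1, O))) = Mul(-2, 0) = 0)
Function('m')(V) = -13 (Function('m')(V) = Add(Add(-13, V), Mul(-1, V)) = -13)
Mul(Add(Function('m')(Function('z')(13)), 1532740), Add(3457747, -2624951)) = Mul(Add(-13, 1532740), Add(3457747, -2624951)) = Mul(1532727, 832796) = 1276448914692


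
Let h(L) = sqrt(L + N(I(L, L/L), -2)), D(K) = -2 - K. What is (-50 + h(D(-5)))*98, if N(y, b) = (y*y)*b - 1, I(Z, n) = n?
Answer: -4900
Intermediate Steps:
N(y, b) = -1 + b*y**2 (N(y, b) = y**2*b - 1 = b*y**2 - 1 = -1 + b*y**2)
h(L) = sqrt(-3 + L) (h(L) = sqrt(L + (-1 - 2*(L/L)**2)) = sqrt(L + (-1 - 2*1**2)) = sqrt(L + (-1 - 2*1)) = sqrt(L + (-1 - 2)) = sqrt(L - 3) = sqrt(-3 + L))
(-50 + h(D(-5)))*98 = (-50 + sqrt(-3 + (-2 - 1*(-5))))*98 = (-50 + sqrt(-3 + (-2 + 5)))*98 = (-50 + sqrt(-3 + 3))*98 = (-50 + sqrt(0))*98 = (-50 + 0)*98 = -50*98 = -4900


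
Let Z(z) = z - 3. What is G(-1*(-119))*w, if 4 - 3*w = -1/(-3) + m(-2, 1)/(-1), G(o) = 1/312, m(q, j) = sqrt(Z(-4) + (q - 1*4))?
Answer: 11/2808 + I*sqrt(13)/936 ≈ 0.0039174 + 0.0038521*I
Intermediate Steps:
Z(z) = -3 + z
m(q, j) = sqrt(-11 + q) (m(q, j) = sqrt((-3 - 4) + (q - 1*4)) = sqrt(-7 + (q - 4)) = sqrt(-7 + (-4 + q)) = sqrt(-11 + q))
G(o) = 1/312
w = 11/9 + I*sqrt(13)/3 (w = 4/3 - (-1/(-3) + sqrt(-11 - 2)/(-1))/3 = 4/3 - (-1*(-1/3) + sqrt(-13)*(-1))/3 = 4/3 - (1/3 + (I*sqrt(13))*(-1))/3 = 4/3 - (1/3 - I*sqrt(13))/3 = 4/3 + (-1/9 + I*sqrt(13)/3) = 11/9 + I*sqrt(13)/3 ≈ 1.2222 + 1.2019*I)
G(-1*(-119))*w = (11/9 + I*sqrt(13)/3)/312 = 11/2808 + I*sqrt(13)/936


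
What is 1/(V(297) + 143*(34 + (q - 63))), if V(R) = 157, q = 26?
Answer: -1/272 ≈ -0.0036765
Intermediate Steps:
1/(V(297) + 143*(34 + (q - 63))) = 1/(157 + 143*(34 + (26 - 63))) = 1/(157 + 143*(34 - 37)) = 1/(157 + 143*(-3)) = 1/(157 - 429) = 1/(-272) = -1/272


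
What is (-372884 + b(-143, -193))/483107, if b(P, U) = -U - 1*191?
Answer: -372882/483107 ≈ -0.77184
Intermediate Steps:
b(P, U) = -191 - U (b(P, U) = -U - 191 = -191 - U)
(-372884 + b(-143, -193))/483107 = (-372884 + (-191 - 1*(-193)))/483107 = (-372884 + (-191 + 193))*(1/483107) = (-372884 + 2)*(1/483107) = -372882*1/483107 = -372882/483107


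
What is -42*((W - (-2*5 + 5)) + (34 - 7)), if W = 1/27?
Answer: -12110/9 ≈ -1345.6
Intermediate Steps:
W = 1/27 ≈ 0.037037
-42*((W - (-2*5 + 5)) + (34 - 7)) = -42*((1/27 - (-2*5 + 5)) + (34 - 7)) = -42*((1/27 - (-10 + 5)) + 27) = -42*((1/27 - 1*(-5)) + 27) = -42*((1/27 + 5) + 27) = -42*(136/27 + 27) = -42*865/27 = -12110/9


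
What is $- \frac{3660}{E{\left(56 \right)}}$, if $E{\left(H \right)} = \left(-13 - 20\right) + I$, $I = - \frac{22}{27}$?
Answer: $\frac{98820}{913} \approx 108.24$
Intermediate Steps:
$I = - \frac{22}{27}$ ($I = \left(-22\right) \frac{1}{27} = - \frac{22}{27} \approx -0.81481$)
$E{\left(H \right)} = - \frac{913}{27}$ ($E{\left(H \right)} = \left(-13 - 20\right) - \frac{22}{27} = -33 - \frac{22}{27} = - \frac{913}{27}$)
$- \frac{3660}{E{\left(56 \right)}} = - \frac{3660}{- \frac{913}{27}} = \left(-3660\right) \left(- \frac{27}{913}\right) = \frac{98820}{913}$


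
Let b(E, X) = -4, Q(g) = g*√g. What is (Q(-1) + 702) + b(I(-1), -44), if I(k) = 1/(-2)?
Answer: 698 - I ≈ 698.0 - 1.0*I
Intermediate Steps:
Q(g) = g^(3/2)
I(k) = -½
(Q(-1) + 702) + b(I(-1), -44) = ((-1)^(3/2) + 702) - 4 = (-I + 702) - 4 = (702 - I) - 4 = 698 - I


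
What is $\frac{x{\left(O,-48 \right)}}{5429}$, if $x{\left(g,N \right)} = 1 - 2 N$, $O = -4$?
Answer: $\frac{97}{5429} \approx 0.017867$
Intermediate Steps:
$\frac{x{\left(O,-48 \right)}}{5429} = \frac{1 - -96}{5429} = \left(1 + 96\right) \frac{1}{5429} = 97 \cdot \frac{1}{5429} = \frac{97}{5429}$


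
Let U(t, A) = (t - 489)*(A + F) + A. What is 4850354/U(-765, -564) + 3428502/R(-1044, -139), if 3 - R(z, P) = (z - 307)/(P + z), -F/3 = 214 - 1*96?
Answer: 166670793037165/90322728 ≈ 1.8453e+6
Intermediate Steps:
F = -354 (F = -3*(214 - 1*96) = -3*(214 - 96) = -3*118 = -354)
R(z, P) = 3 - (-307 + z)/(P + z) (R(z, P) = 3 - (z - 307)/(P + z) = 3 - (-307 + z)/(P + z))
U(t, A) = A + (-489 + t)*(-354 + A) (U(t, A) = (t - 489)*(A - 354) + A = (-489 + t)*(-354 + A) + A = A + (-489 + t)*(-354 + A))
4850354/U(-765, -564) + 3428502/R(-1044, -139) = 4850354/(173106 - 488*(-564) - 354*(-765) - 564*(-765)) + 3428502/(((307 + 2*(-1044) + 3*(-139))/(-139 - 1044))) = 4850354/(173106 + 275232 + 270810 + 431460) + 3428502/(((307 - 2088 - 417)/(-1183))) = 4850354/1150608 + 3428502/((-1/1183*(-2198))) = 4850354*(1/1150608) + 3428502/(314/169) = 2425177/575304 + 3428502*(169/314) = 2425177/575304 + 289708419/157 = 166670793037165/90322728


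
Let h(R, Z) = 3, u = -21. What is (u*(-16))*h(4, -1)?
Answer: 1008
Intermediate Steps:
(u*(-16))*h(4, -1) = -21*(-16)*3 = 336*3 = 1008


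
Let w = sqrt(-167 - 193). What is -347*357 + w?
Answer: -123879 + 6*I*sqrt(10) ≈ -1.2388e+5 + 18.974*I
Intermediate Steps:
w = 6*I*sqrt(10) (w = sqrt(-360) = 6*I*sqrt(10) ≈ 18.974*I)
-347*357 + w = -347*357 + 6*I*sqrt(10) = -123879 + 6*I*sqrt(10)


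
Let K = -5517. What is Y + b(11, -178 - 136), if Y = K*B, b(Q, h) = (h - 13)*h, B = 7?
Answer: 64059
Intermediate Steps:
b(Q, h) = h*(-13 + h) (b(Q, h) = (-13 + h)*h = h*(-13 + h))
Y = -38619 (Y = -5517*7 = -38619)
Y + b(11, -178 - 136) = -38619 + (-178 - 136)*(-13 + (-178 - 136)) = -38619 - 314*(-13 - 314) = -38619 - 314*(-327) = -38619 + 102678 = 64059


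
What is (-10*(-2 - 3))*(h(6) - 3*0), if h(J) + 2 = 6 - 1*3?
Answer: 50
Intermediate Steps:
h(J) = 1 (h(J) = -2 + (6 - 1*3) = -2 + (6 - 3) = -2 + 3 = 1)
(-10*(-2 - 3))*(h(6) - 3*0) = (-10*(-2 - 3))*(1 - 3*0) = (-10*(-5))*(1 + 0) = 50*1 = 50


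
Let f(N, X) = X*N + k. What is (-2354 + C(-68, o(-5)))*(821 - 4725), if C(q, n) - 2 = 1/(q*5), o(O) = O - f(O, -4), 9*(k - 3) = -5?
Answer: 780488656/85 ≈ 9.1822e+6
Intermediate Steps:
k = 22/9 (k = 3 + (⅑)*(-5) = 3 - 5/9 = 22/9 ≈ 2.4444)
f(N, X) = 22/9 + N*X (f(N, X) = X*N + 22/9 = N*X + 22/9 = 22/9 + N*X)
o(O) = -22/9 + 5*O (o(O) = O - (22/9 + O*(-4)) = O - (22/9 - 4*O) = O + (-22/9 + 4*O) = -22/9 + 5*O)
C(q, n) = 2 + 1/(5*q) (C(q, n) = 2 + 1/(q*5) = 2 + 1/(5*q))
(-2354 + C(-68, o(-5)))*(821 - 4725) = (-2354 + (2 + (⅕)/(-68)))*(821 - 4725) = (-2354 + (2 + (⅕)*(-1/68)))*(-3904) = (-2354 + (2 - 1/340))*(-3904) = (-2354 + 679/340)*(-3904) = -799681/340*(-3904) = 780488656/85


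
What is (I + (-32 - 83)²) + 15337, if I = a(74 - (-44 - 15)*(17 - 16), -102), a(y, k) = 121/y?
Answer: 3798867/133 ≈ 28563.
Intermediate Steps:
I = 121/133 (I = 121/(74 - (-44 - 15)*(17 - 16)) = 121/(74 - (-59)) = 121/(74 - 1*(-59)) = 121/(74 + 59) = 121/133 ≈ 0.90977)
(I + (-32 - 83)²) + 15337 = (121/133 + (-32 - 83)²) + 15337 = (121/133 + (-115)²) + 15337 = (121/133 + 13225) + 15337 = 1759046/133 + 15337 = 3798867/133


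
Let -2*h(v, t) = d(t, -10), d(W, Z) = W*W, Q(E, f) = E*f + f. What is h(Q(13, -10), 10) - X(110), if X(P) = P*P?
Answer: -12150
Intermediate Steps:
Q(E, f) = f + E*f
d(W, Z) = W²
h(v, t) = -t²/2
X(P) = P²
h(Q(13, -10), 10) - X(110) = -½*10² - 1*110² = -½*100 - 1*12100 = -50 - 12100 = -12150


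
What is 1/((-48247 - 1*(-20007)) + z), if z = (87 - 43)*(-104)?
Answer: -1/32816 ≈ -3.0473e-5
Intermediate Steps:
z = -4576 (z = 44*(-104) = -4576)
1/((-48247 - 1*(-20007)) + z) = 1/((-48247 - 1*(-20007)) - 4576) = 1/((-48247 + 20007) - 4576) = 1/(-28240 - 4576) = 1/(-32816) = -1/32816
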